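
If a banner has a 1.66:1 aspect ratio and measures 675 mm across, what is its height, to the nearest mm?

675 / 1.660 = 406.63.

407 mm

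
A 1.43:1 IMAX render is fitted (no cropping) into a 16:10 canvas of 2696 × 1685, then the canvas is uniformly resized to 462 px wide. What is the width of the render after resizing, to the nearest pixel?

Fitted into 2696×1685, the render spans the height; its width is 1685 × 1.430 ≈ 2409.55 px.
The frame scales by 462/2696 = 0.1714; 2409.55 × 0.1714 ≈ 412.91 px.

413 px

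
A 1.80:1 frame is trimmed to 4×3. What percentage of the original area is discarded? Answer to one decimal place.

4×3 is narrower than 1.80:1, so the crop keeps the full height and trims the width.
(1.333)/(1.800) ≈ 0.741 of the area survives, leaving 25.93% discarded.

25.9%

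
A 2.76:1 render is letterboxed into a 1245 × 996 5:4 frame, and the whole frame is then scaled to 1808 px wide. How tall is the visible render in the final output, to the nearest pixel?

655 px

In the 1245×996 frame the render fills the width: height = 1245 / 2.760 ≈ 451.09 px.
The frame scales by 1808/1245 = 1.4522; 451.09 × 1.4522 ≈ 655.07 px.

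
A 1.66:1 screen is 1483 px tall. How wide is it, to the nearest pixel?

2462 px

At 1.66:1, 1483 × 1.660 ≈ 2461.78.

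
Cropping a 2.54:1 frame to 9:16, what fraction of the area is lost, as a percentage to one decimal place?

77.9%

The height stays; only width is cut (since 9:16 is narrower than 2.54:1).
Fraction kept = (0.562)/(2.540) ≈ 22.15%, so 77.85% is lost.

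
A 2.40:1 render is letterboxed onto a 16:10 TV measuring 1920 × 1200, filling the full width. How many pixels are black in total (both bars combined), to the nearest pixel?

Content height = 1920 / 2.400 ≈ 800.0000 px.
Leftover height: 1200 − 800.0000 = 400.0000 px.
Across the 1920-px span: 400.0000 × 1920 ≈ 768000 px.

768000 pixels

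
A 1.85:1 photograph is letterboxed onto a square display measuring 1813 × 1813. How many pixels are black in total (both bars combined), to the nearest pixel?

1510229 pixels

1.85:1 is wider than square, so it spans the full width.
That makes the image 980.0000 px tall (1813 / 1.850).
1813 − 980.0000 = 833.0000 px of bars.
That's 833.0000 × 1813 ≈ 1510229 black pixels.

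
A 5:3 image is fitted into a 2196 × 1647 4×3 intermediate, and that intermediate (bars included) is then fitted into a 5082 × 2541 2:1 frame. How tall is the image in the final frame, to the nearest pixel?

First fit — 5:3 into 2196×1647 spans the width: 2196.00 × 1317.60.
The 4×3 canvas is height-limited in 5082×2541, giving 3388.00 × 2541.00; scale factor 1.5428.
The image scales with it: height 1317.60 × 1.5428 ≈ 2032.80.

2033 px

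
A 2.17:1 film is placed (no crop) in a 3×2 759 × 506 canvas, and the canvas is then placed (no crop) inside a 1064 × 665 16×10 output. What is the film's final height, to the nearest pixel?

2.17:1 in 759×506: fills the width, so the film is 759.00 × 349.77.
The 3×2 canvas is height-limited in 1064×665, giving 997.50 × 665.00; scale factor 1.3142.
The film scales with it: height 349.77 × 1.3142 ≈ 459.68.

460 px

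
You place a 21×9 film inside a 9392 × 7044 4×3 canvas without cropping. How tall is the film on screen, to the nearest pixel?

4025 px

21×9 is wider than 4×3, so it spans the full width.
The film is 9392 × 9/21 ≈ 4025.14 px tall.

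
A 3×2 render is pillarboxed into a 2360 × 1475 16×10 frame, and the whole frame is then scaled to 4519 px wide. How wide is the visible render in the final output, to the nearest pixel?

Fitted into 2360×1475, the render spans the height; its width is 1475 × 3/2 ≈ 2212.50 px.
The frame scales by 4519/2360 = 1.9148; 2212.50 × 1.9148 ≈ 4236.56 px.

4237 px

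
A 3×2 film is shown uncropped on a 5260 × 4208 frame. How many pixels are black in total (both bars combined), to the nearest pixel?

3689013 pixels

3×2 (1.500) > 5:4 (1.250), so the film fills the width.
Content height = 5260 × 2/3 ≈ 3506.6667 px.
4208 − 3506.6667 = 701.3333 px of bars.
Bar area = 701.3333 × 5260 ≈ 3689013 px.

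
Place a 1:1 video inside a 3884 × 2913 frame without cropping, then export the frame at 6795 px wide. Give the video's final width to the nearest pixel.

5096 px

Fitted into 3884×2913, the video spans the height; its width is 2913 × 1/1 ≈ 2913.00 px.
The frame scales by 6795/3884 = 1.7495; 2913.00 × 1.7495 ≈ 5096.25 px.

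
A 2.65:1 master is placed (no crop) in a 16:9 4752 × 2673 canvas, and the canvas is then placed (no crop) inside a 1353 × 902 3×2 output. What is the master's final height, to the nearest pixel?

511 px

Inside the 4752×2673 canvas the master is width-limited at 4752.00 × 1793.21.
The 16:9 canvas is width-limited in 1353×902, giving 1353.00 × 761.06; scale factor 0.2847.
The master scales with it: height 1793.21 × 0.2847 ≈ 510.57.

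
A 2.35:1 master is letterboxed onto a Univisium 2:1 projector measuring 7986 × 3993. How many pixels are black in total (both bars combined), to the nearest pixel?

4749291 pixels

2.35:1 (2.350) > Univisium 2:1 (2.000), so the master fills the width.
That makes the image 3398.2979 px tall (7986 / 2.350).
Black = 3993 − 3398.2979 = 594.7021 px.
That's 594.7021 × 7986 ≈ 4749291 black pixels.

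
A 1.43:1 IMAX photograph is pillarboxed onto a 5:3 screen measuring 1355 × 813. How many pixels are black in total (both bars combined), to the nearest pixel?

156429 pixels

1.43:1 IMAX is narrower than 5:3, so it spans the full height.
That makes the image 1162.5900 px wide (813 × 1.430).
Leftover width: 1355 − 1162.5900 = 192.4100 px.
That's 192.4100 × 813 ≈ 156429 black pixels.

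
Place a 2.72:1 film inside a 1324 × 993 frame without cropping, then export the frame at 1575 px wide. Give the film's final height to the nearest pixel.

579 px

At 1324×993 the film is width-limited, so height = 1324 / 2.720 ≈ 486.76 px.
The frame scales by 1575/1324 = 1.1896; 486.76 × 1.1896 ≈ 579.04 px.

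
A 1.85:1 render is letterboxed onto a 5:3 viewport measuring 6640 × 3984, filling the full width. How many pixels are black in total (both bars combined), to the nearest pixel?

2621544 pixels

The render is 6640 / 1.850 ≈ 3589.1892 px tall.
Black = 3984 − 3589.1892 = 394.8108 px.
Bar area = 394.8108 × 6640 ≈ 2621544 px.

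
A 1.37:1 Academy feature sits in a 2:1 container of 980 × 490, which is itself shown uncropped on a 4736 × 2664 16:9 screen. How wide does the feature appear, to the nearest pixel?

3244 px

Inside the 980×490 canvas the feature is height-limited at 671.30 × 490.00.
2:1 in 4736×2664: fills the width, so the intermediate becomes 4736.00 × 2368.00 — a scale of ×4.8327.
The feature scales with it: width 671.30 × 4.8327 ≈ 3244.16.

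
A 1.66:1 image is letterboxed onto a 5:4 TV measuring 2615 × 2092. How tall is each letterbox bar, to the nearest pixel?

1.66:1 is wider than 5:4, so it spans the full width.
The image is 2615 / 1.660 ≈ 1575.30 px tall.
2092 − 1575.30 = 516.70 px of bars (258.35 each).

258 px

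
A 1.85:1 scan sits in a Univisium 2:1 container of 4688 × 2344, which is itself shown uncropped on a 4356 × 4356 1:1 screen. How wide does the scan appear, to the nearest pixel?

4029 px

First fit — 1.85:1 into 4688×2344 spans the height: 4336.40 × 2344.00.
Second fit — the Univisium 2:1 canvas into 4356×4356 spans the width: 4356.00 × 2178.00 (×0.9292 from 4688×2344).
Applying the same ×0.9292: 4336.40 → 4029.30.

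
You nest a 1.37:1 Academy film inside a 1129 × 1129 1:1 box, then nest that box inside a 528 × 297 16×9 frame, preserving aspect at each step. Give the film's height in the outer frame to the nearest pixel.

217 px

1.37:1 Academy in 1129×1129: fills the width, so the film is 1129.00 × 824.09.
Second fit — the 1:1 canvas into 528×297 spans the height: 297.00 × 297.00 (×0.2631 from 1129×1129).
The film scales with it: height 824.09 × 0.2631 ≈ 216.79.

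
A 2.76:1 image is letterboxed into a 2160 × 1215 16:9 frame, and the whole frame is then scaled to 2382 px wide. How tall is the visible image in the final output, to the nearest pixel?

863 px

At 2160×1215 the image is width-limited, so height = 2160 / 2.760 ≈ 782.61 px.
Scaling 2160 → 2382 is ×1.1028, so the height becomes 782.61 × 1.1028 ≈ 863.04 px.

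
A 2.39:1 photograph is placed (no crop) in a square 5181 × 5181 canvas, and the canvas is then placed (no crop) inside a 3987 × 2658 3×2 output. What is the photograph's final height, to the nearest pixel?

1112 px

First fit — 2.39:1 into 5181×5181 spans the width: 5181.00 × 2167.78.
The square canvas is height-limited in 3987×2658, giving 2658.00 × 2658.00; scale factor 0.5130.
Applying the same ×0.5130: 2167.78 → 1112.13.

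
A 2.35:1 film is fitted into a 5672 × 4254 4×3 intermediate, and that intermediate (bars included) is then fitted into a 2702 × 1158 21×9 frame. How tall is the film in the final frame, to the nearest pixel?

2.35:1 in 5672×4254: fills the width, so the film is 5672.00 × 2413.62.
4×3 in 2702×1158: fills the height, so the intermediate becomes 1544.00 × 1158.00 — a scale of ×0.2722.
The film scales with it: height 2413.62 × 0.2722 ≈ 657.02.

657 px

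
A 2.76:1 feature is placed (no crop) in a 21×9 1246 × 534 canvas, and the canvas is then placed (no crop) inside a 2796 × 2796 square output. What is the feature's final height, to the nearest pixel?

First fit — 2.76:1 into 1246×534 spans the width: 1246.00 × 451.45.
Second fit — the 21×9 canvas into 2796×2796 spans the width: 2796.00 × 1198.29 (×2.2440 from 1246×534).
Applying the same ×2.2440: 451.45 → 1013.04.

1013 px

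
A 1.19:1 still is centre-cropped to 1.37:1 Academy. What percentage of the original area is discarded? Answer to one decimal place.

Going from 1.19:1 to 1.37:1 Academy means cutting height while keeping width.
(1.190)/(1.370) ≈ 0.869 of the area survives, leaving 13.14% discarded.

13.1%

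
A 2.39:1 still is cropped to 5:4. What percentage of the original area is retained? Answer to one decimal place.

Going from 2.39:1 to 5:4 means cutting width while keeping height.
Area ratio = (1.250)/(2.390) = 52.30% retained.

52.3%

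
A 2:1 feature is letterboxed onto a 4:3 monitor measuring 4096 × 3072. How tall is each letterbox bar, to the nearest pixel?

512 px

Since 2.000 > 1.333, the feature is width-limited.
Content height = 4096 × 1/2 ≈ 2048.00 px.
Black = 3072 − 2048.00 = 1024.00 px, or 512.00 per bar.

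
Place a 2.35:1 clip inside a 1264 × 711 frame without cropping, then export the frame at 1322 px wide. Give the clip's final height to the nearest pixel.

Fitted into 1264×711, the clip spans the width; its height is 1264 / 2.350 ≈ 537.87 px.
Scaling 1264 → 1322 is ×1.0459, so the height becomes 537.87 × 1.0459 ≈ 562.55 px.

563 px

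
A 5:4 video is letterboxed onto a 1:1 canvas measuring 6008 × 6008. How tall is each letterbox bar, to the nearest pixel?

601 px

Since 1.250 > 1.000, the video is width-limited.
That makes the image 4806.40 px tall (6008 × 4/5).
6008 − 4806.40 = 1201.60 px of bars (600.80 each).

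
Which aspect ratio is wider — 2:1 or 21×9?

2 and 21×9 = 2.333; 2.333 > 2.

21×9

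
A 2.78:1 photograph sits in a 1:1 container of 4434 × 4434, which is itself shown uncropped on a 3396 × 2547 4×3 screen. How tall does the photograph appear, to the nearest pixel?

916 px

2.78:1 in 4434×4434: fills the width, so the photograph is 4434.00 × 1594.96.
Second fit — the 1:1 canvas into 3396×2547 spans the height: 2547.00 × 2547.00 (×0.5744 from 4434×4434).
So the photograph's height is 1594.96 × 0.5744 ≈ 916.19.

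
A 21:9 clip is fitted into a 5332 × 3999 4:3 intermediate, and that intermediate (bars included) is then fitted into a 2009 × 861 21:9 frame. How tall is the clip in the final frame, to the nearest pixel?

First fit — 21:9 into 5332×3999 spans the width: 5332.00 × 2285.14.
4:3 in 2009×861: fills the height, so the intermediate becomes 1148.00 × 861.00 — a scale of ×0.2153.
Applying the same ×0.2153: 2285.14 → 492.00.

492 px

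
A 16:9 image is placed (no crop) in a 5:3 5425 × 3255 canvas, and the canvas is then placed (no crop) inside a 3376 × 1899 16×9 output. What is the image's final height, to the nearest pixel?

1780 px

16:9 in 5425×3255: fills the width, so the image is 5425.00 × 3051.56.
5:3 in 3376×1899: fills the height, so the intermediate becomes 3165.00 × 1899.00 — a scale of ×0.5834.
The image scales with it: height 3051.56 × 0.5834 ≈ 1780.31.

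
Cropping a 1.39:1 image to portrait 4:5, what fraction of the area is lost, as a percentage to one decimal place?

42.4%

portrait 4:5 is narrower than 1.39:1, so the crop keeps the full height and trims the width.
(0.800)/(1.390) ≈ 0.576 of the area survives, leaving 42.45% discarded.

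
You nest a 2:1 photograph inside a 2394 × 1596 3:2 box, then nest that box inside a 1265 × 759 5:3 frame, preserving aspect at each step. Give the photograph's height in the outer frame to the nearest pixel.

569 px

Inside the 2394×1596 canvas the photograph is width-limited at 2394.00 × 1197.00.
3:2 in 1265×759: fills the height, so the intermediate becomes 1138.50 × 759.00 — a scale of ×0.4756.
So the photograph's height is 1197.00 × 0.4756 ≈ 569.25.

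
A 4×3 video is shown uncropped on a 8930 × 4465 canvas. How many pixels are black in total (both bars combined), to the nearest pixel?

Since 1.333 < 2.000, the video is height-limited.
The video is 4465 × 4/3 ≈ 5953.3333 px wide.
Leftover width: 8930 − 5953.3333 = 2976.6667 px.
Bar area = 2976.6667 × 4465 ≈ 13290817 px.

13290817 pixels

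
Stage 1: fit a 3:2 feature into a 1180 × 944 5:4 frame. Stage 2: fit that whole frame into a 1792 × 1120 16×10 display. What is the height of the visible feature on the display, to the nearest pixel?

933 px

Inside the 1180×944 canvas the feature is width-limited at 1180.00 × 786.67.
5:4 in 1792×1120: fills the height, so the intermediate becomes 1400.00 × 1120.00 — a scale of ×1.1864.
So the feature's height is 786.67 × 1.1864 ≈ 933.33.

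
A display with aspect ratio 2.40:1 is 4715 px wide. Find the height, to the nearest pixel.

1965 px

4715 / 2.400 = 1964.58.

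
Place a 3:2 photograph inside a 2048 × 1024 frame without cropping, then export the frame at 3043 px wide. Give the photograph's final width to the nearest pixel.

Fitted into 2048×1024, the photograph spans the height; its width is 1024 × 3/2 ≈ 1536.00 px.
Resizing to 3043 px wide multiplies everything by 1.4858: 1536.00 → 2282.25 px.

2282 px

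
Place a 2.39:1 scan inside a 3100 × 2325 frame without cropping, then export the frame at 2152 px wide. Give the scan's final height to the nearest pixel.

Fitted into 3100×2325, the scan spans the width; its height is 3100 / 2.390 ≈ 1297.07 px.
The frame scales by 2152/3100 = 0.6942; 1297.07 × 0.6942 ≈ 900.42 px.

900 px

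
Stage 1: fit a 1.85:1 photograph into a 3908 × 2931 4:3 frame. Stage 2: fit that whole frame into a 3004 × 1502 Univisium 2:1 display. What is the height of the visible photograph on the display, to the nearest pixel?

First fit — 1.85:1 into 3908×2931 spans the width: 3908.00 × 2112.43.
The 4:3 canvas is height-limited in 3004×1502, giving 2002.67 × 1502.00; scale factor 0.5125.
Applying the same ×0.5125: 2112.43 → 1082.52.

1083 px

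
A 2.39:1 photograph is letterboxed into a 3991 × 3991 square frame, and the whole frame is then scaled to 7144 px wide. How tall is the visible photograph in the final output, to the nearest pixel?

2989 px

Fitted into 3991×3991, the photograph spans the width; its height is 3991 / 2.390 ≈ 1669.87 px.
The frame scales by 7144/3991 = 1.7900; 1669.87 × 1.7900 ≈ 2989.12 px.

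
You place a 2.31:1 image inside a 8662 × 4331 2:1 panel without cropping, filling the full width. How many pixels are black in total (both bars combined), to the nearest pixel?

5034497 pixels

That makes the image 3749.7835 px tall (8662 / 2.310).
Black = 4331 − 3749.7835 = 581.2165 px.
Across the 8662-px span: 581.2165 × 8662 ≈ 5034497 px.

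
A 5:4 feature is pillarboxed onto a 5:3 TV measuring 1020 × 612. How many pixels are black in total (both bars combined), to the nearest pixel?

156060 pixels

5:4 is narrower than 5:3, so it spans the full height.
Content width = 612 × 5/4 ≈ 765.0000 px.
Leftover width: 1020 − 765.0000 = 255.0000 px.
That's 255.0000 × 612 ≈ 156060 black pixels.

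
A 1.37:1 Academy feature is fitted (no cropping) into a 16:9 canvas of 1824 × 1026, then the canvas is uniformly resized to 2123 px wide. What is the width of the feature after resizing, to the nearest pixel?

1636 px

Fitted into 1824×1026, the feature spans the height; its width is 1026 × 1.370 ≈ 1405.62 px.
The frame scales by 2123/1824 = 1.1639; 1405.62 × 1.1639 ≈ 1636.04 px.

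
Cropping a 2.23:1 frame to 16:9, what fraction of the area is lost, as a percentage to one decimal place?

Going from 2.23:1 to 16:9 means cutting width while keeping height.
Area ratio = (1.778)/(2.230) = 79.72%; the remaining 20.28% is cropped out.

20.3%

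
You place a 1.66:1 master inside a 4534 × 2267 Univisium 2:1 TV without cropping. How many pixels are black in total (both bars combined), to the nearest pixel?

Since 1.660 < 2.000, the master is height-limited.
That makes the image 3763.2200 px wide (2267 × 1.660).
Black = 4534 − 3763.2200 = 770.7800 px.
Across the 2267-px span: 770.7800 × 2267 ≈ 1747358 px.

1747358 pixels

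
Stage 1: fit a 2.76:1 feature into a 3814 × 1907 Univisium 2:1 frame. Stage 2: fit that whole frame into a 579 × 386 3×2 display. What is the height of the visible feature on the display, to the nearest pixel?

Inside the 3814×1907 canvas the feature is width-limited at 3814.00 × 1381.88.
Second fit — the Univisium 2:1 canvas into 579×386 spans the width: 579.00 × 289.50 (×0.1518 from 3814×1907).
So the feature's height is 1381.88 × 0.1518 ≈ 209.78.

210 px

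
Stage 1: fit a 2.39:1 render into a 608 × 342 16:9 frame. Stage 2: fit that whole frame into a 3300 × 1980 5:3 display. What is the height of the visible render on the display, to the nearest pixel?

1381 px

First fit — 2.39:1 into 608×342 spans the width: 608.00 × 254.39.
The 16:9 canvas is width-limited in 3300×1980, giving 3300.00 × 1856.25; scale factor 5.4276.
The render scales with it: height 254.39 × 5.4276 ≈ 1380.75.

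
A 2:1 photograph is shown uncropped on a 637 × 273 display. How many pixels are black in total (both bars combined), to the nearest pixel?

2:1 is narrower than 21×9, so it spans the full height.
The photograph is 273 × 2/1 ≈ 546.0000 px wide.
Black = 637 − 546.0000 = 91.0000 px.
That's 91.0000 × 273 ≈ 24843 black pixels.

24843 pixels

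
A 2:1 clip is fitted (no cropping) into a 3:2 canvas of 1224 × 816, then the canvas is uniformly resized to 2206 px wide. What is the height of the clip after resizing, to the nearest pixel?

1103 px

At 1224×816 the clip is width-limited, so height = 1224 × 1/2 ≈ 612.00 px.
The frame scales by 2206/1224 = 1.8023; 612.00 × 1.8023 ≈ 1103.00 px.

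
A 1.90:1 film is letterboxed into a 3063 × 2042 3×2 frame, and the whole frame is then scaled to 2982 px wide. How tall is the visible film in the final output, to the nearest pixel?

1569 px

At 3063×2042 the film is width-limited, so height = 3063 / 1.900 ≈ 1612.11 px.
Resizing to 2982 px wide multiplies everything by 0.9736: 1612.11 → 1569.47 px.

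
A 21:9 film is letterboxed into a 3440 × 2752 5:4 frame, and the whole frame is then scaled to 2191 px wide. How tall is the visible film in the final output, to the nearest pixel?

939 px

Fitted into 3440×2752, the film spans the width; its height is 3440 × 9/21 ≈ 1474.29 px.
Resizing to 2191 px wide multiplies everything by 0.6369: 1474.29 → 939.00 px.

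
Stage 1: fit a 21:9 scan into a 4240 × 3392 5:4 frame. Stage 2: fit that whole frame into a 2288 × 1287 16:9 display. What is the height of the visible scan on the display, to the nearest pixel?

689 px

21:9 in 4240×3392: fills the width, so the scan is 4240.00 × 1817.14.
The 5:4 canvas is height-limited in 2288×1287, giving 1608.75 × 1287.00; scale factor 0.3794.
So the scan's height is 1817.14 × 0.3794 ≈ 689.46.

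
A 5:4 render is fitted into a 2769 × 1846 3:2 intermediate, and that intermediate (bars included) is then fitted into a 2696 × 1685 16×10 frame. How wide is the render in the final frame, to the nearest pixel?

Inside the 2769×1846 canvas the render is height-limited at 2307.50 × 1846.00.
Second fit — the 3:2 canvas into 2696×1685 spans the height: 2527.50 × 1685.00 (×0.9128 from 2769×1846).
So the render's width is 2307.50 × 0.9128 ≈ 2106.25.

2106 px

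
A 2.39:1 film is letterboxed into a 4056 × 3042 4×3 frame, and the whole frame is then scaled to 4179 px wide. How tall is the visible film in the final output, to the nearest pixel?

1749 px

At 4056×3042 the film is width-limited, so height = 4056 / 2.390 ≈ 1697.07 px.
The frame scales by 4179/4056 = 1.0303; 1697.07 × 1.0303 ≈ 1748.54 px.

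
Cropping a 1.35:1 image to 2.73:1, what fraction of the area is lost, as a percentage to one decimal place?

50.5%

2.73:1 is wider than 1.35:1, so the crop keeps the full width and trims the height.
Fraction kept = (1.350)/(2.730) ≈ 49.45%, so 50.55% is lost.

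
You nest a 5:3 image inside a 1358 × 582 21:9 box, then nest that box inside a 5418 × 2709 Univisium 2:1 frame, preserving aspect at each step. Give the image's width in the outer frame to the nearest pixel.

5:3 in 1358×582: fills the height, so the image is 970.00 × 582.00.
21:9 in 5418×2709: fills the width, so the intermediate becomes 5418.00 × 2322.00 — a scale of ×3.9897.
Applying the same ×3.9897: 970.00 → 3870.00.

3870 px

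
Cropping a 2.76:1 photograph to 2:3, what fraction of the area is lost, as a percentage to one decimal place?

2:3 is narrower than 2.76:1, so the crop keeps the full height and trims the width.
(0.667)/(2.760) ≈ 0.242 of the area survives, leaving 75.85% discarded.

75.8%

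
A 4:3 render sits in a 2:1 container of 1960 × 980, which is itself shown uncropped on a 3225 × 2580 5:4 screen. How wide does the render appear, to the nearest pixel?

Inside the 1960×980 canvas the render is height-limited at 1306.67 × 980.00.
Second fit — the 2:1 canvas into 3225×2580 spans the width: 3225.00 × 1612.50 (×1.6454 from 1960×980).
So the render's width is 1306.67 × 1.6454 ≈ 2150.00.

2150 px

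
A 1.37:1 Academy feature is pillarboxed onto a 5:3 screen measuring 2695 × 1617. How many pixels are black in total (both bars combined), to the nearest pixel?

Since 1.370 < 1.667, the feature is height-limited.
That makes the image 2215.2900 px wide (1617 × 1.370).
Black = 2695 − 2215.2900 = 479.7100 px.
Across the 1617-px span: 479.7100 × 1617 ≈ 775691 px.

775691 pixels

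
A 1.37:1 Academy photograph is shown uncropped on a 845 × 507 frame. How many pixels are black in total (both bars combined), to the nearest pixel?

Since 1.370 < 1.667, the photograph is height-limited.
The photograph is 507 × 1.370 ≈ 694.5900 px wide.
845 − 694.5900 = 150.4100 px of bars.
Across the 507-px span: 150.4100 × 507 ≈ 76258 px.

76258 pixels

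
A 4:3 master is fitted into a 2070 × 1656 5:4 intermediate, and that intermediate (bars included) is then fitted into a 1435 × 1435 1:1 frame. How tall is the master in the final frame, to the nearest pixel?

1076 px

Inside the 2070×1656 canvas the master is width-limited at 2070.00 × 1552.50.
The 5:4 canvas is width-limited in 1435×1435, giving 1435.00 × 1148.00; scale factor 0.6932.
So the master's height is 1552.50 × 0.6932 ≈ 1076.25.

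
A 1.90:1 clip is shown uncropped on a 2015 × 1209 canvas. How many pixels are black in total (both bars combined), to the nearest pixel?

299174 pixels

1.90:1 (1.900) > 5:3 (1.667), so the clip fills the width.
Content height = 2015 / 1.900 ≈ 1060.5263 px.
Leftover height: 1209 − 1060.5263 = 148.4737 px.
That's 148.4737 × 2015 ≈ 299174 black pixels.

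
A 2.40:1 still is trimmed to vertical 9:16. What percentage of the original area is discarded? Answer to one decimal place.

76.6%

Going from 2.40:1 to vertical 9:16 means cutting width while keeping height.
(0.562)/(2.400) ≈ 0.234 of the area survives, leaving 76.56% discarded.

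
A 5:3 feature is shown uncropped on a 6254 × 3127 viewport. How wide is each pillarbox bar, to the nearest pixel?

521 px

5:3 is narrower than 2:1, so it spans the full height.
The feature is 3127 × 5/3 ≈ 5211.67 px wide.
Leftover width: 6254 − 5211.67 = 1042.33 px → 521.17 each side.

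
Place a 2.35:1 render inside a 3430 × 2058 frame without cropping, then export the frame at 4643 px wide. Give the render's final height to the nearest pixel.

At 3430×2058 the render is width-limited, so height = 3430 / 2.350 ≈ 1459.57 px.
The frame scales by 4643/3430 = 1.3536; 1459.57 × 1.3536 ≈ 1975.74 px.

1976 px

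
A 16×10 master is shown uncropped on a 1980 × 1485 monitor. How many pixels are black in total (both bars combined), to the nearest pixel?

16×10 (1.600) > 4:3 (1.333), so the master fills the width.
Content height = 1980 × 10/16 ≈ 1237.5000 px.
1485 − 1237.5000 = 247.5000 px of bars.
That's 247.5000 × 1980 ≈ 490050 black pixels.

490050 pixels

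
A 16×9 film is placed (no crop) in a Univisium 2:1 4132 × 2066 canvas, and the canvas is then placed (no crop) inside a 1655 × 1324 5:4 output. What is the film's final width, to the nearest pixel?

16×9 in 4132×2066: fills the height, so the film is 3672.89 × 2066.00.
The Univisium 2:1 canvas is width-limited in 1655×1324, giving 1655.00 × 827.50; scale factor 0.4005.
Applying the same ×0.4005: 3672.89 → 1471.11.

1471 px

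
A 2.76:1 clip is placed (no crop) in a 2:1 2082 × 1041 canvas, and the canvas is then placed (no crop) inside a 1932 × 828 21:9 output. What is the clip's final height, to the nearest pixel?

600 px

First fit — 2.76:1 into 2082×1041 spans the width: 2082.00 × 754.35.
The 2:1 canvas is height-limited in 1932×828, giving 1656.00 × 828.00; scale factor 0.7954.
Applying the same ×0.7954: 754.35 → 600.00.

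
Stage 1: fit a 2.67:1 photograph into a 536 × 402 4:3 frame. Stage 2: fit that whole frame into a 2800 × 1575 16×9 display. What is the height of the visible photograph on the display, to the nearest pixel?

787 px

Inside the 536×402 canvas the photograph is width-limited at 536.00 × 200.75.
The 4:3 canvas is height-limited in 2800×1575, giving 2100.00 × 1575.00; scale factor 3.9179.
The photograph scales with it: height 200.75 × 3.9179 ≈ 786.52.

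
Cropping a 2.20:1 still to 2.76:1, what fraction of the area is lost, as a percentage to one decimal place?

20.3%

2.76:1 is wider than 2.20:1, so the crop keeps the full width and trims the height.
Area ratio = (2.200)/(2.760) = 79.71%; the remaining 20.29% is cropped out.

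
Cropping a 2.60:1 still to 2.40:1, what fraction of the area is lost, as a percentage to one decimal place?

7.7%

The height stays; only width is cut (since 2.40:1 is narrower than 2.60:1).
Area ratio = (2.400)/(2.600) = 92.31%; the remaining 7.69% is cropped out.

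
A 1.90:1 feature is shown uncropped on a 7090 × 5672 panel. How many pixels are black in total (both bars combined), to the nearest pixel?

Since 1.900 > 1.250, the feature is width-limited.
Content height = 7090 / 1.900 ≈ 3731.5789 px.
Leftover height: 5672 − 3731.5789 = 1940.4211 px.
Bar area = 1940.4211 × 7090 ≈ 13757585 px.

13757585 pixels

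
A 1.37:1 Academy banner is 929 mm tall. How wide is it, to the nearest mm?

1273 mm

At 1.37:1 Academy, 929 × 1.370 ≈ 1272.73.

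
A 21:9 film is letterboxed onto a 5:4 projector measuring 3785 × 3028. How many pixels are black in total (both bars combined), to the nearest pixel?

Since 2.333 > 1.250, the film is width-limited.
Content height = 3785 × 9/21 ≈ 1622.1429 px.
Leftover height: 3028 − 1622.1429 = 1405.8571 px.
Bar area = 1405.8571 × 3785 ≈ 5321169 px.

5321169 pixels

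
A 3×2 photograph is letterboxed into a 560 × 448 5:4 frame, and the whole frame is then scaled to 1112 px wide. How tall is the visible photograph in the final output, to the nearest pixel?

In the 560×448 frame the photograph fills the width: height = 560 × 2/3 ≈ 373.33 px.
Scaling 560 → 1112 is ×1.9857, so the height becomes 373.33 × 1.9857 ≈ 741.33 px.

741 px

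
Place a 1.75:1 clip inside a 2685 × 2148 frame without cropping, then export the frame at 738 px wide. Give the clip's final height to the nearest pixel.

In the 2685×2148 frame the clip fills the width: height = 2685 / 1.750 ≈ 1534.29 px.
The frame scales by 738/2685 = 0.2749; 1534.29 × 0.2749 ≈ 421.71 px.

422 px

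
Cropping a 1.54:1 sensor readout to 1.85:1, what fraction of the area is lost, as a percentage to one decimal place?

16.8%

Going from 1.54:1 to 1.85:1 means cutting height while keeping width.
(1.540)/(1.850) ≈ 0.832 of the area survives, leaving 16.76% discarded.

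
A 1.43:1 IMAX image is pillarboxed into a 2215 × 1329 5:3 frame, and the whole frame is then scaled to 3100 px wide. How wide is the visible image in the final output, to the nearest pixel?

Fitted into 2215×1329, the image spans the height; its width is 1329 × 1.430 ≈ 1900.47 px.
The frame scales by 3100/2215 = 1.3995; 1900.47 × 1.3995 ≈ 2659.80 px.

2660 px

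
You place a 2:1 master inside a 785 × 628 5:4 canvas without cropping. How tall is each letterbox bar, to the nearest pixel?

2:1 (2.000) > 5:4 (1.250), so the master fills the width.
Content height = 785 × 1/2 ≈ 392.50 px.
628 − 392.50 = 235.50 px of bars (117.75 each).

118 px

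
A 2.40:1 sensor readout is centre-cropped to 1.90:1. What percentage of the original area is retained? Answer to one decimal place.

79.2%

The height stays; only width is cut (since 1.90:1 is narrower than 2.40:1).
Fraction kept = (1.900)/(2.400) ≈ 79.17%.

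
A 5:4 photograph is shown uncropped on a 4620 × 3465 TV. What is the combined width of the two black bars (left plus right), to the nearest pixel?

289 px

Since 1.250 < 1.333, the photograph is height-limited.
Content width = 3465 × 5/4 ≈ 4331.25 px.
4620 − 4331.25 = 288.75 px of bars.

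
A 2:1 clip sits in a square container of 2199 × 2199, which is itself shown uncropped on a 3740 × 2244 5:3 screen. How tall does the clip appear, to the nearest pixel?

2:1 in 2199×2199: fills the width, so the clip is 2199.00 × 1099.50.
Second fit — the square canvas into 3740×2244 spans the height: 2244.00 × 2244.00 (×1.0205 from 2199×2199).
So the clip's height is 1099.50 × 1.0205 ≈ 1122.00.

1122 px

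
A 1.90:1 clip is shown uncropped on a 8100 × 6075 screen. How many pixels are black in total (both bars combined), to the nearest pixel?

1.90:1 (1.900) > 4×3 (1.333), so the clip fills the width.
That makes the image 4263.1579 px tall (8100 / 1.900).
Black = 6075 − 4263.1579 = 1811.8421 px.
That's 1811.8421 × 8100 ≈ 14675921 black pixels.

14675921 pixels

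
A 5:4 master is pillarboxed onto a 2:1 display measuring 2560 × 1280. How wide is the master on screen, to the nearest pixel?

Since 1.250 < 2.000, the master is height-limited.
That makes the image 1600.00 px wide (1280 × 5/4).

1600 px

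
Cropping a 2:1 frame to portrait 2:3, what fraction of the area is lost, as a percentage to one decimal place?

The height stays; only width is cut (since portrait 2:3 is narrower than 2:1).
(0.667)/(2.000) ≈ 0.333 of the area survives, leaving 66.67% discarded.

66.7%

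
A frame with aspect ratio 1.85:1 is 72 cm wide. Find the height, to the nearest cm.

39 cm

Height = 72 / 1.850 = 38.92.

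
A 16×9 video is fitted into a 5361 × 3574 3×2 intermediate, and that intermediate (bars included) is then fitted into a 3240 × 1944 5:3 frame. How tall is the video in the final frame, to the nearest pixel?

Inside the 5361×3574 canvas the video is width-limited at 5361.00 × 3015.56.
Second fit — the 3×2 canvas into 3240×1944 spans the height: 2916.00 × 1944.00 (×0.5439 from 5361×3574).
The video scales with it: height 3015.56 × 0.5439 ≈ 1640.25.

1640 px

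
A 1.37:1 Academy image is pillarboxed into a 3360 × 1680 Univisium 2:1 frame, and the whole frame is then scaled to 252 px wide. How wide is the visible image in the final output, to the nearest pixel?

In the 3360×1680 frame the image fills the height: width = 1680 × 1.370 ≈ 2301.60 px.
Resizing to 252 px wide multiplies everything by 0.0750: 2301.60 → 172.62 px.

173 px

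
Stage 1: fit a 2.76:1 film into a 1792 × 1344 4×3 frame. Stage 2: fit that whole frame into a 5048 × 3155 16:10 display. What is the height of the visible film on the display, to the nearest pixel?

1524 px

First fit — 2.76:1 into 1792×1344 spans the width: 1792.00 × 649.28.
The 4×3 canvas is height-limited in 5048×3155, giving 4206.67 × 3155.00; scale factor 2.3475.
The film scales with it: height 649.28 × 2.3475 ≈ 1524.15.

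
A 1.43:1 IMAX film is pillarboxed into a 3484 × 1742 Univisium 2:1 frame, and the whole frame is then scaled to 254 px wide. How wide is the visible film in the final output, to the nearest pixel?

182 px

In the 3484×1742 frame the film fills the height: width = 1742 × 1.430 ≈ 2491.06 px.
The frame scales by 254/3484 = 0.0729; 2491.06 × 0.0729 ≈ 181.61 px.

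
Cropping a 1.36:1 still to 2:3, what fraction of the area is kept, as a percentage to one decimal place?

The height stays; only width is cut (since 2:3 is narrower than 1.36:1).
Fraction kept = (0.667)/(1.360) ≈ 49.02%.

49.0%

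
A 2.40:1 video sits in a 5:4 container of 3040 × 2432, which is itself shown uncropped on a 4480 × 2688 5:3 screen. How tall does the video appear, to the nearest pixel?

1400 px

First fit — 2.40:1 into 3040×2432 spans the width: 3040.00 × 1266.67.
The 5:4 canvas is height-limited in 4480×2688, giving 3360.00 × 2688.00; scale factor 1.1053.
Applying the same ×1.1053: 1266.67 → 1400.00.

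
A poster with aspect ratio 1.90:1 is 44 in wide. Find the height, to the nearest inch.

Height = 44 / 1.900 = 23.16.

23 in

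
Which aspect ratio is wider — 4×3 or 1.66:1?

1.66:1

4×3 = 1.333 and 1.66; 1.66 > 1.333.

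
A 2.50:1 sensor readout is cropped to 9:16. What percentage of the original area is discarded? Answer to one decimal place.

77.5%

Going from 2.50:1 to 9:16 means cutting width while keeping height.
(0.562)/(2.500) ≈ 0.225 of the area survives, leaving 77.50% discarded.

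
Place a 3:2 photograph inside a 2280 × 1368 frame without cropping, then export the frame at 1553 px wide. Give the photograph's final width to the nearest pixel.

1398 px

At 2280×1368 the photograph is height-limited, so width = 1368 × 3/2 ≈ 2052.00 px.
Scaling 2280 → 1553 is ×0.6811, so the width becomes 2052.00 × 0.6811 ≈ 1397.70 px.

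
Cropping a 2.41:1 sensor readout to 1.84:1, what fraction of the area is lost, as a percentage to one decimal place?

23.7%

The height stays; only width is cut (since 1.84:1 is narrower than 2.41:1).
Area ratio = (1.840)/(2.410) = 76.35%; the remaining 23.65% is cropped out.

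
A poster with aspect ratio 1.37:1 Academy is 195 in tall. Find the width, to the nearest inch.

At 1.37:1 Academy, 195 × 1.370 ≈ 267.15.

267 in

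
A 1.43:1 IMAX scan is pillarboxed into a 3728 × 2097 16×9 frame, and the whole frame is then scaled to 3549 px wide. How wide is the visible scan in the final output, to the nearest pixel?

2855 px

Fitted into 3728×2097, the scan spans the height; its width is 2097 × 1.430 ≈ 2998.71 px.
Scaling 3728 → 3549 is ×0.9520, so the width becomes 2998.71 × 0.9520 ≈ 2854.73 px.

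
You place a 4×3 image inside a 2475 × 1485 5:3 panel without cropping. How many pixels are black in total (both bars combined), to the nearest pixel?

4×3 is narrower than 5:3, so it spans the full height.
The image is 1485 × 4/3 ≈ 1980.0000 px wide.
Black = 2475 − 1980.0000 = 495.0000 px.
That's 495.0000 × 1485 ≈ 735075 black pixels.

735075 pixels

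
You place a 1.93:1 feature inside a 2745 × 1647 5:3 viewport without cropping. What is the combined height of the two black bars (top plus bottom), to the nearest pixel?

1.93:1 (1.930) > 5:3 (1.667), so the feature fills the width.
The feature is 2745 / 1.930 ≈ 1422.28 px tall.
1647 − 1422.28 = 224.72 px of bars.

225 px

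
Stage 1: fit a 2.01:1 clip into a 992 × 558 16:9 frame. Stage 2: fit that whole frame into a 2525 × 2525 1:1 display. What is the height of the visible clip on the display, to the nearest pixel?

1256 px

First fit — 2.01:1 into 992×558 spans the width: 992.00 × 493.53.
16:9 in 2525×2525: fills the width, so the intermediate becomes 2525.00 × 1420.31 — a scale of ×2.5454.
Applying the same ×2.5454: 493.53 → 1256.22.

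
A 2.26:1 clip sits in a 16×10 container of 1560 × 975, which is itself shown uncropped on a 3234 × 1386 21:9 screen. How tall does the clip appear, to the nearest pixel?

First fit — 2.26:1 into 1560×975 spans the width: 1560.00 × 690.27.
The 16×10 canvas is height-limited in 3234×1386, giving 2217.60 × 1386.00; scale factor 1.4215.
So the clip's height is 690.27 × 1.4215 ≈ 981.24.

981 px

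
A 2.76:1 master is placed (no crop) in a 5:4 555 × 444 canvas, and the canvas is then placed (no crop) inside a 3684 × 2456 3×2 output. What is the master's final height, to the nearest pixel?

First fit — 2.76:1 into 555×444 spans the width: 555.00 × 201.09.
Second fit — the 5:4 canvas into 3684×2456 spans the height: 3070.00 × 2456.00 (×5.5315 from 555×444).
The master scales with it: height 201.09 × 5.5315 ≈ 1112.32.

1112 px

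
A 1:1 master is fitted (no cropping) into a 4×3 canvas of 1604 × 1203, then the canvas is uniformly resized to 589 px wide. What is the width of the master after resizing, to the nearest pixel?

At 1604×1203 the master is height-limited, so width = 1203 × 1/1 ≈ 1203.00 px.
The frame scales by 589/1604 = 0.3672; 1203.00 × 0.3672 ≈ 441.75 px.

442 px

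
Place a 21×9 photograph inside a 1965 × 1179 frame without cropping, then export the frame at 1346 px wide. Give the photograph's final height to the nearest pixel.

Fitted into 1965×1179, the photograph spans the width; its height is 1965 × 9/21 ≈ 842.14 px.
Scaling 1965 → 1346 is ×0.6850, so the height becomes 842.14 × 0.6850 ≈ 576.86 px.

577 px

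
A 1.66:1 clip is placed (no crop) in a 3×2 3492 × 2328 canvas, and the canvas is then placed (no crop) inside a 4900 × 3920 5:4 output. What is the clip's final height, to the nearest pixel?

First fit — 1.66:1 into 3492×2328 spans the width: 3492.00 × 2103.61.
Second fit — the 3×2 canvas into 4900×3920 spans the width: 4900.00 × 3266.67 (×1.4032 from 3492×2328).
The clip scales with it: height 2103.61 × 1.4032 ≈ 2951.81.

2952 px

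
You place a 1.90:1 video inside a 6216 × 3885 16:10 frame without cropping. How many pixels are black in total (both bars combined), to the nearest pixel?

3813025 pixels

Since 1.900 > 1.600, the video is width-limited.
That makes the image 3271.5789 px tall (6216 / 1.900).
3885 − 3271.5789 = 613.4211 px of bars.
Bar area = 613.4211 × 6216 ≈ 3813025 px.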